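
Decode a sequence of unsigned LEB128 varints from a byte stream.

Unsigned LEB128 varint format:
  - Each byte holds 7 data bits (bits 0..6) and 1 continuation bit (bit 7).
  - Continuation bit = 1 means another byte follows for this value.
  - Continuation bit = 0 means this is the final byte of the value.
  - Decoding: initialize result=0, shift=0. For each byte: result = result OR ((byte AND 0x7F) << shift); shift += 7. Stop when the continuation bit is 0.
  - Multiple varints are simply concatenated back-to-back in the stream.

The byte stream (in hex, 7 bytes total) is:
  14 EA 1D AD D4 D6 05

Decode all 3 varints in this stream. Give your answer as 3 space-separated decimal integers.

  byte[0]=0x14 cont=0 payload=0x14=20: acc |= 20<<0 -> acc=20 shift=7 [end]
Varint 1: bytes[0:1] = 14 -> value 20 (1 byte(s))
  byte[1]=0xEA cont=1 payload=0x6A=106: acc |= 106<<0 -> acc=106 shift=7
  byte[2]=0x1D cont=0 payload=0x1D=29: acc |= 29<<7 -> acc=3818 shift=14 [end]
Varint 2: bytes[1:3] = EA 1D -> value 3818 (2 byte(s))
  byte[3]=0xAD cont=1 payload=0x2D=45: acc |= 45<<0 -> acc=45 shift=7
  byte[4]=0xD4 cont=1 payload=0x54=84: acc |= 84<<7 -> acc=10797 shift=14
  byte[5]=0xD6 cont=1 payload=0x56=86: acc |= 86<<14 -> acc=1419821 shift=21
  byte[6]=0x05 cont=0 payload=0x05=5: acc |= 5<<21 -> acc=11905581 shift=28 [end]
Varint 3: bytes[3:7] = AD D4 D6 05 -> value 11905581 (4 byte(s))

Answer: 20 3818 11905581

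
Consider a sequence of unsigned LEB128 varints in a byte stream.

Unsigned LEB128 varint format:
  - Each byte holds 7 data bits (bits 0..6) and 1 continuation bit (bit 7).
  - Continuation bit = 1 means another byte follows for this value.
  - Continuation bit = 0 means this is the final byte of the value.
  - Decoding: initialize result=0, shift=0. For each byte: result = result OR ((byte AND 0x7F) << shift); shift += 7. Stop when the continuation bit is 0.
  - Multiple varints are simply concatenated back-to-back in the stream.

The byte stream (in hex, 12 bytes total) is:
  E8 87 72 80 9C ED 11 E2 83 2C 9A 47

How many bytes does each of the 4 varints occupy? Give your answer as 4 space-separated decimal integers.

Answer: 3 4 3 2

Derivation:
  byte[0]=0xE8 cont=1 payload=0x68=104: acc |= 104<<0 -> acc=104 shift=7
  byte[1]=0x87 cont=1 payload=0x07=7: acc |= 7<<7 -> acc=1000 shift=14
  byte[2]=0x72 cont=0 payload=0x72=114: acc |= 114<<14 -> acc=1868776 shift=21 [end]
Varint 1: bytes[0:3] = E8 87 72 -> value 1868776 (3 byte(s))
  byte[3]=0x80 cont=1 payload=0x00=0: acc |= 0<<0 -> acc=0 shift=7
  byte[4]=0x9C cont=1 payload=0x1C=28: acc |= 28<<7 -> acc=3584 shift=14
  byte[5]=0xED cont=1 payload=0x6D=109: acc |= 109<<14 -> acc=1789440 shift=21
  byte[6]=0x11 cont=0 payload=0x11=17: acc |= 17<<21 -> acc=37441024 shift=28 [end]
Varint 2: bytes[3:7] = 80 9C ED 11 -> value 37441024 (4 byte(s))
  byte[7]=0xE2 cont=1 payload=0x62=98: acc |= 98<<0 -> acc=98 shift=7
  byte[8]=0x83 cont=1 payload=0x03=3: acc |= 3<<7 -> acc=482 shift=14
  byte[9]=0x2C cont=0 payload=0x2C=44: acc |= 44<<14 -> acc=721378 shift=21 [end]
Varint 3: bytes[7:10] = E2 83 2C -> value 721378 (3 byte(s))
  byte[10]=0x9A cont=1 payload=0x1A=26: acc |= 26<<0 -> acc=26 shift=7
  byte[11]=0x47 cont=0 payload=0x47=71: acc |= 71<<7 -> acc=9114 shift=14 [end]
Varint 4: bytes[10:12] = 9A 47 -> value 9114 (2 byte(s))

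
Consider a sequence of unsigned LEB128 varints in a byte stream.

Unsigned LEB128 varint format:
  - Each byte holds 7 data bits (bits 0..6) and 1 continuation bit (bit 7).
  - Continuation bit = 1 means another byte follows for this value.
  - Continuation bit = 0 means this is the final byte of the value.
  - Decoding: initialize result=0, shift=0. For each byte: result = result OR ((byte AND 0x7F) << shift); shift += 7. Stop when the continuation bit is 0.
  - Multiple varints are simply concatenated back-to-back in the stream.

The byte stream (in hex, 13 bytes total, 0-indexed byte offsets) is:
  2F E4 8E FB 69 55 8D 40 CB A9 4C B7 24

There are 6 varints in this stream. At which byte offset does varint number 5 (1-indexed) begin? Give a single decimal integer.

  byte[0]=0x2F cont=0 payload=0x2F=47: acc |= 47<<0 -> acc=47 shift=7 [end]
Varint 1: bytes[0:1] = 2F -> value 47 (1 byte(s))
  byte[1]=0xE4 cont=1 payload=0x64=100: acc |= 100<<0 -> acc=100 shift=7
  byte[2]=0x8E cont=1 payload=0x0E=14: acc |= 14<<7 -> acc=1892 shift=14
  byte[3]=0xFB cont=1 payload=0x7B=123: acc |= 123<<14 -> acc=2017124 shift=21
  byte[4]=0x69 cont=0 payload=0x69=105: acc |= 105<<21 -> acc=222218084 shift=28 [end]
Varint 2: bytes[1:5] = E4 8E FB 69 -> value 222218084 (4 byte(s))
  byte[5]=0x55 cont=0 payload=0x55=85: acc |= 85<<0 -> acc=85 shift=7 [end]
Varint 3: bytes[5:6] = 55 -> value 85 (1 byte(s))
  byte[6]=0x8D cont=1 payload=0x0D=13: acc |= 13<<0 -> acc=13 shift=7
  byte[7]=0x40 cont=0 payload=0x40=64: acc |= 64<<7 -> acc=8205 shift=14 [end]
Varint 4: bytes[6:8] = 8D 40 -> value 8205 (2 byte(s))
  byte[8]=0xCB cont=1 payload=0x4B=75: acc |= 75<<0 -> acc=75 shift=7
  byte[9]=0xA9 cont=1 payload=0x29=41: acc |= 41<<7 -> acc=5323 shift=14
  byte[10]=0x4C cont=0 payload=0x4C=76: acc |= 76<<14 -> acc=1250507 shift=21 [end]
Varint 5: bytes[8:11] = CB A9 4C -> value 1250507 (3 byte(s))
  byte[11]=0xB7 cont=1 payload=0x37=55: acc |= 55<<0 -> acc=55 shift=7
  byte[12]=0x24 cont=0 payload=0x24=36: acc |= 36<<7 -> acc=4663 shift=14 [end]
Varint 6: bytes[11:13] = B7 24 -> value 4663 (2 byte(s))

Answer: 8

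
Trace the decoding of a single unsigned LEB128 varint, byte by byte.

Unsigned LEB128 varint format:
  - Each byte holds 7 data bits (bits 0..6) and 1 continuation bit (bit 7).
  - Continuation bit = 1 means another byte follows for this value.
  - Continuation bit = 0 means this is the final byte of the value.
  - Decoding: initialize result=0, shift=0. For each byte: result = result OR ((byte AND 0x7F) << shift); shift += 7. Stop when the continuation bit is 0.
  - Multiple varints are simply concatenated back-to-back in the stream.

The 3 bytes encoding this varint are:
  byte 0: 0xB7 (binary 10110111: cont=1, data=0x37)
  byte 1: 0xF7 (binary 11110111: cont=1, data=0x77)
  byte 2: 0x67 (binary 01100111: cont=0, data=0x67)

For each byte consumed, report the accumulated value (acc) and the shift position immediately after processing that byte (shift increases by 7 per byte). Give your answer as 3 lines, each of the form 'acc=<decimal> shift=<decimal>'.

byte 0=0xB7: payload=0x37=55, contrib = 55<<0 = 55; acc -> 55, shift -> 7
byte 1=0xF7: payload=0x77=119, contrib = 119<<7 = 15232; acc -> 15287, shift -> 14
byte 2=0x67: payload=0x67=103, contrib = 103<<14 = 1687552; acc -> 1702839, shift -> 21

Answer: acc=55 shift=7
acc=15287 shift=14
acc=1702839 shift=21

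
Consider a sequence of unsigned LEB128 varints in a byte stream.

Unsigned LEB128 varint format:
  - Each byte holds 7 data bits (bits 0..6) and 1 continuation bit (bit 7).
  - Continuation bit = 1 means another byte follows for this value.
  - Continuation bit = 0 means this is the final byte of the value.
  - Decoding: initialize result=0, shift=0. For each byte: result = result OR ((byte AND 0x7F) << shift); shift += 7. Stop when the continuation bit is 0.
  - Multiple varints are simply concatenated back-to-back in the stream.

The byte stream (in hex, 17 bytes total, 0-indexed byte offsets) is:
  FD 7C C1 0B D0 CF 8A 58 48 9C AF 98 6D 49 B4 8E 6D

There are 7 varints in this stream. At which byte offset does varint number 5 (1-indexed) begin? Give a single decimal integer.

Answer: 9

Derivation:
  byte[0]=0xFD cont=1 payload=0x7D=125: acc |= 125<<0 -> acc=125 shift=7
  byte[1]=0x7C cont=0 payload=0x7C=124: acc |= 124<<7 -> acc=15997 shift=14 [end]
Varint 1: bytes[0:2] = FD 7C -> value 15997 (2 byte(s))
  byte[2]=0xC1 cont=1 payload=0x41=65: acc |= 65<<0 -> acc=65 shift=7
  byte[3]=0x0B cont=0 payload=0x0B=11: acc |= 11<<7 -> acc=1473 shift=14 [end]
Varint 2: bytes[2:4] = C1 0B -> value 1473 (2 byte(s))
  byte[4]=0xD0 cont=1 payload=0x50=80: acc |= 80<<0 -> acc=80 shift=7
  byte[5]=0xCF cont=1 payload=0x4F=79: acc |= 79<<7 -> acc=10192 shift=14
  byte[6]=0x8A cont=1 payload=0x0A=10: acc |= 10<<14 -> acc=174032 shift=21
  byte[7]=0x58 cont=0 payload=0x58=88: acc |= 88<<21 -> acc=184723408 shift=28 [end]
Varint 3: bytes[4:8] = D0 CF 8A 58 -> value 184723408 (4 byte(s))
  byte[8]=0x48 cont=0 payload=0x48=72: acc |= 72<<0 -> acc=72 shift=7 [end]
Varint 4: bytes[8:9] = 48 -> value 72 (1 byte(s))
  byte[9]=0x9C cont=1 payload=0x1C=28: acc |= 28<<0 -> acc=28 shift=7
  byte[10]=0xAF cont=1 payload=0x2F=47: acc |= 47<<7 -> acc=6044 shift=14
  byte[11]=0x98 cont=1 payload=0x18=24: acc |= 24<<14 -> acc=399260 shift=21
  byte[12]=0x6D cont=0 payload=0x6D=109: acc |= 109<<21 -> acc=228988828 shift=28 [end]
Varint 5: bytes[9:13] = 9C AF 98 6D -> value 228988828 (4 byte(s))
  byte[13]=0x49 cont=0 payload=0x49=73: acc |= 73<<0 -> acc=73 shift=7 [end]
Varint 6: bytes[13:14] = 49 -> value 73 (1 byte(s))
  byte[14]=0xB4 cont=1 payload=0x34=52: acc |= 52<<0 -> acc=52 shift=7
  byte[15]=0x8E cont=1 payload=0x0E=14: acc |= 14<<7 -> acc=1844 shift=14
  byte[16]=0x6D cont=0 payload=0x6D=109: acc |= 109<<14 -> acc=1787700 shift=21 [end]
Varint 7: bytes[14:17] = B4 8E 6D -> value 1787700 (3 byte(s))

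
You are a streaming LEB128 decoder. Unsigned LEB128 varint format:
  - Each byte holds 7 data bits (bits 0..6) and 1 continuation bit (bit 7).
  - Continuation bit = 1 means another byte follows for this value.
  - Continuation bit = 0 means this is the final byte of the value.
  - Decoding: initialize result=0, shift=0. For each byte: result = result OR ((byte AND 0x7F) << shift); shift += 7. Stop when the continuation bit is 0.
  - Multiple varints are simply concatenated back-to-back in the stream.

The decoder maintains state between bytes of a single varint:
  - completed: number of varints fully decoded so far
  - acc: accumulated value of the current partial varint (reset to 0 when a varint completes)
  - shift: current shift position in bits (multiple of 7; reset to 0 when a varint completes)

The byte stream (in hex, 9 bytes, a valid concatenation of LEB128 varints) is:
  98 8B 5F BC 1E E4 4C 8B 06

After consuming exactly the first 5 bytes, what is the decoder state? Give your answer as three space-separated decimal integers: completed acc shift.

Answer: 2 0 0

Derivation:
byte[0]=0x98 cont=1 payload=0x18: acc |= 24<<0 -> completed=0 acc=24 shift=7
byte[1]=0x8B cont=1 payload=0x0B: acc |= 11<<7 -> completed=0 acc=1432 shift=14
byte[2]=0x5F cont=0 payload=0x5F: varint #1 complete (value=1557912); reset -> completed=1 acc=0 shift=0
byte[3]=0xBC cont=1 payload=0x3C: acc |= 60<<0 -> completed=1 acc=60 shift=7
byte[4]=0x1E cont=0 payload=0x1E: varint #2 complete (value=3900); reset -> completed=2 acc=0 shift=0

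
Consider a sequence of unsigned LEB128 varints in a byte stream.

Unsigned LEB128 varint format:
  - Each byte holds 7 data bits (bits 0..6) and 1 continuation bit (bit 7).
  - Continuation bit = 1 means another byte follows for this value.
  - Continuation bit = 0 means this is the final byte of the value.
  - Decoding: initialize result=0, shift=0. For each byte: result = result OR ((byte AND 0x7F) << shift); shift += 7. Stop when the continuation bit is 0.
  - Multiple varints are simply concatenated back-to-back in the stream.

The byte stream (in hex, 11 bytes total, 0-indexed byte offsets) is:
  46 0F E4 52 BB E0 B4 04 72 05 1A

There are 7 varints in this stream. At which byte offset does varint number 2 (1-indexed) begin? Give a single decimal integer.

Answer: 1

Derivation:
  byte[0]=0x46 cont=0 payload=0x46=70: acc |= 70<<0 -> acc=70 shift=7 [end]
Varint 1: bytes[0:1] = 46 -> value 70 (1 byte(s))
  byte[1]=0x0F cont=0 payload=0x0F=15: acc |= 15<<0 -> acc=15 shift=7 [end]
Varint 2: bytes[1:2] = 0F -> value 15 (1 byte(s))
  byte[2]=0xE4 cont=1 payload=0x64=100: acc |= 100<<0 -> acc=100 shift=7
  byte[3]=0x52 cont=0 payload=0x52=82: acc |= 82<<7 -> acc=10596 shift=14 [end]
Varint 3: bytes[2:4] = E4 52 -> value 10596 (2 byte(s))
  byte[4]=0xBB cont=1 payload=0x3B=59: acc |= 59<<0 -> acc=59 shift=7
  byte[5]=0xE0 cont=1 payload=0x60=96: acc |= 96<<7 -> acc=12347 shift=14
  byte[6]=0xB4 cont=1 payload=0x34=52: acc |= 52<<14 -> acc=864315 shift=21
  byte[7]=0x04 cont=0 payload=0x04=4: acc |= 4<<21 -> acc=9252923 shift=28 [end]
Varint 4: bytes[4:8] = BB E0 B4 04 -> value 9252923 (4 byte(s))
  byte[8]=0x72 cont=0 payload=0x72=114: acc |= 114<<0 -> acc=114 shift=7 [end]
Varint 5: bytes[8:9] = 72 -> value 114 (1 byte(s))
  byte[9]=0x05 cont=0 payload=0x05=5: acc |= 5<<0 -> acc=5 shift=7 [end]
Varint 6: bytes[9:10] = 05 -> value 5 (1 byte(s))
  byte[10]=0x1A cont=0 payload=0x1A=26: acc |= 26<<0 -> acc=26 shift=7 [end]
Varint 7: bytes[10:11] = 1A -> value 26 (1 byte(s))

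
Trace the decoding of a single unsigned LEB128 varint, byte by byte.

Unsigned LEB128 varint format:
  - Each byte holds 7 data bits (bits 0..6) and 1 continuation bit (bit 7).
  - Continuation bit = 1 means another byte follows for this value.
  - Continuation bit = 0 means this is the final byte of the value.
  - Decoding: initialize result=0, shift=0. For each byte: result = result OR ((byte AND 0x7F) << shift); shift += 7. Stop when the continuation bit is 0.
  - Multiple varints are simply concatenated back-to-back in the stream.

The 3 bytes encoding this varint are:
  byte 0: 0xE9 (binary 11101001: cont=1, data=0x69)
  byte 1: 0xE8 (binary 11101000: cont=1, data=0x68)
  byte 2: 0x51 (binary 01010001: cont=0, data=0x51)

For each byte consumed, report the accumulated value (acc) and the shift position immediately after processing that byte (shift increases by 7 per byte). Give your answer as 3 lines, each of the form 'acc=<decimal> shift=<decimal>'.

Answer: acc=105 shift=7
acc=13417 shift=14
acc=1340521 shift=21

Derivation:
byte 0=0xE9: payload=0x69=105, contrib = 105<<0 = 105; acc -> 105, shift -> 7
byte 1=0xE8: payload=0x68=104, contrib = 104<<7 = 13312; acc -> 13417, shift -> 14
byte 2=0x51: payload=0x51=81, contrib = 81<<14 = 1327104; acc -> 1340521, shift -> 21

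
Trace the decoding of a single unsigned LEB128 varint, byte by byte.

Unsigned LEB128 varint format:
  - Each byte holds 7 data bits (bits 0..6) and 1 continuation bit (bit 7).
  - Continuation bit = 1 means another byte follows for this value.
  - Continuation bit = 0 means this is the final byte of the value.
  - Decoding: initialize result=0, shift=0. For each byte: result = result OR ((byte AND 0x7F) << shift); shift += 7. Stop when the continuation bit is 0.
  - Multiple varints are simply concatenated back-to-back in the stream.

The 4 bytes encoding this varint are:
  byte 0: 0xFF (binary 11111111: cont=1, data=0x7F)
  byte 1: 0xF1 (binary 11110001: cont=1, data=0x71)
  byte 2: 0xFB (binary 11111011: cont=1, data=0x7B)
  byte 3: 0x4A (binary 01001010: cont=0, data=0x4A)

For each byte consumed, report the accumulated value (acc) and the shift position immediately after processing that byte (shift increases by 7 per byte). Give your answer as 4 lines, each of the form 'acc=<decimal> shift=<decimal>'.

byte 0=0xFF: payload=0x7F=127, contrib = 127<<0 = 127; acc -> 127, shift -> 7
byte 1=0xF1: payload=0x71=113, contrib = 113<<7 = 14464; acc -> 14591, shift -> 14
byte 2=0xFB: payload=0x7B=123, contrib = 123<<14 = 2015232; acc -> 2029823, shift -> 21
byte 3=0x4A: payload=0x4A=74, contrib = 74<<21 = 155189248; acc -> 157219071, shift -> 28

Answer: acc=127 shift=7
acc=14591 shift=14
acc=2029823 shift=21
acc=157219071 shift=28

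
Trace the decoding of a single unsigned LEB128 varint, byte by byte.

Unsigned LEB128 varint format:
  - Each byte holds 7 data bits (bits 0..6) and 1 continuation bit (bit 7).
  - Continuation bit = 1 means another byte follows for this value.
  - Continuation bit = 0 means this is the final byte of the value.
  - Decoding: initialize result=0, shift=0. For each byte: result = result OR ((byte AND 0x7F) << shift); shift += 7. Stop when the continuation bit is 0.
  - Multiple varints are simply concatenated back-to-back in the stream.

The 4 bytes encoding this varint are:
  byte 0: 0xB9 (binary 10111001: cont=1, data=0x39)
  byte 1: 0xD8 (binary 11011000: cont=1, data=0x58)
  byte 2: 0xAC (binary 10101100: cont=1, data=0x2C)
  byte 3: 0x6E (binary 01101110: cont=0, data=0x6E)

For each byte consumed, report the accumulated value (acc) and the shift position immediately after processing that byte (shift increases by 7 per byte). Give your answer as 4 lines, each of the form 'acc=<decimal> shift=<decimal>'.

byte 0=0xB9: payload=0x39=57, contrib = 57<<0 = 57; acc -> 57, shift -> 7
byte 1=0xD8: payload=0x58=88, contrib = 88<<7 = 11264; acc -> 11321, shift -> 14
byte 2=0xAC: payload=0x2C=44, contrib = 44<<14 = 720896; acc -> 732217, shift -> 21
byte 3=0x6E: payload=0x6E=110, contrib = 110<<21 = 230686720; acc -> 231418937, shift -> 28

Answer: acc=57 shift=7
acc=11321 shift=14
acc=732217 shift=21
acc=231418937 shift=28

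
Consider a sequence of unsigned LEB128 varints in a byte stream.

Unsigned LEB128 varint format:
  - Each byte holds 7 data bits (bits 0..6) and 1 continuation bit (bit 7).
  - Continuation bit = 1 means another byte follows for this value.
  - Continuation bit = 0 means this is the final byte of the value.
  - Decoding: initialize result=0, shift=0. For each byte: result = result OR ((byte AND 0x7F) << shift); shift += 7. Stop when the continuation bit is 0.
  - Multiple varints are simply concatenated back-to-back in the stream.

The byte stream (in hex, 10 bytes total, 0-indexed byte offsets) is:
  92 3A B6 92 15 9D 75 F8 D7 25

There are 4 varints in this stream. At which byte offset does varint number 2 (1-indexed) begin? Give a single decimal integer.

  byte[0]=0x92 cont=1 payload=0x12=18: acc |= 18<<0 -> acc=18 shift=7
  byte[1]=0x3A cont=0 payload=0x3A=58: acc |= 58<<7 -> acc=7442 shift=14 [end]
Varint 1: bytes[0:2] = 92 3A -> value 7442 (2 byte(s))
  byte[2]=0xB6 cont=1 payload=0x36=54: acc |= 54<<0 -> acc=54 shift=7
  byte[3]=0x92 cont=1 payload=0x12=18: acc |= 18<<7 -> acc=2358 shift=14
  byte[4]=0x15 cont=0 payload=0x15=21: acc |= 21<<14 -> acc=346422 shift=21 [end]
Varint 2: bytes[2:5] = B6 92 15 -> value 346422 (3 byte(s))
  byte[5]=0x9D cont=1 payload=0x1D=29: acc |= 29<<0 -> acc=29 shift=7
  byte[6]=0x75 cont=0 payload=0x75=117: acc |= 117<<7 -> acc=15005 shift=14 [end]
Varint 3: bytes[5:7] = 9D 75 -> value 15005 (2 byte(s))
  byte[7]=0xF8 cont=1 payload=0x78=120: acc |= 120<<0 -> acc=120 shift=7
  byte[8]=0xD7 cont=1 payload=0x57=87: acc |= 87<<7 -> acc=11256 shift=14
  byte[9]=0x25 cont=0 payload=0x25=37: acc |= 37<<14 -> acc=617464 shift=21 [end]
Varint 4: bytes[7:10] = F8 D7 25 -> value 617464 (3 byte(s))

Answer: 2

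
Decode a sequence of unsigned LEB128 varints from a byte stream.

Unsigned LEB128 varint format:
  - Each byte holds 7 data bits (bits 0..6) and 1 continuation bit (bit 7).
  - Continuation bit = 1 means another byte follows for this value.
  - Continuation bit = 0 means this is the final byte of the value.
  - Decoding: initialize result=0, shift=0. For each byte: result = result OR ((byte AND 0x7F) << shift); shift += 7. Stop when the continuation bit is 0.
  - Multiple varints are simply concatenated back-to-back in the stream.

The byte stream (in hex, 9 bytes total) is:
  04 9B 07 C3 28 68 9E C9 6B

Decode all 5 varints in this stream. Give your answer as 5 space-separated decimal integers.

  byte[0]=0x04 cont=0 payload=0x04=4: acc |= 4<<0 -> acc=4 shift=7 [end]
Varint 1: bytes[0:1] = 04 -> value 4 (1 byte(s))
  byte[1]=0x9B cont=1 payload=0x1B=27: acc |= 27<<0 -> acc=27 shift=7
  byte[2]=0x07 cont=0 payload=0x07=7: acc |= 7<<7 -> acc=923 shift=14 [end]
Varint 2: bytes[1:3] = 9B 07 -> value 923 (2 byte(s))
  byte[3]=0xC3 cont=1 payload=0x43=67: acc |= 67<<0 -> acc=67 shift=7
  byte[4]=0x28 cont=0 payload=0x28=40: acc |= 40<<7 -> acc=5187 shift=14 [end]
Varint 3: bytes[3:5] = C3 28 -> value 5187 (2 byte(s))
  byte[5]=0x68 cont=0 payload=0x68=104: acc |= 104<<0 -> acc=104 shift=7 [end]
Varint 4: bytes[5:6] = 68 -> value 104 (1 byte(s))
  byte[6]=0x9E cont=1 payload=0x1E=30: acc |= 30<<0 -> acc=30 shift=7
  byte[7]=0xC9 cont=1 payload=0x49=73: acc |= 73<<7 -> acc=9374 shift=14
  byte[8]=0x6B cont=0 payload=0x6B=107: acc |= 107<<14 -> acc=1762462 shift=21 [end]
Varint 5: bytes[6:9] = 9E C9 6B -> value 1762462 (3 byte(s))

Answer: 4 923 5187 104 1762462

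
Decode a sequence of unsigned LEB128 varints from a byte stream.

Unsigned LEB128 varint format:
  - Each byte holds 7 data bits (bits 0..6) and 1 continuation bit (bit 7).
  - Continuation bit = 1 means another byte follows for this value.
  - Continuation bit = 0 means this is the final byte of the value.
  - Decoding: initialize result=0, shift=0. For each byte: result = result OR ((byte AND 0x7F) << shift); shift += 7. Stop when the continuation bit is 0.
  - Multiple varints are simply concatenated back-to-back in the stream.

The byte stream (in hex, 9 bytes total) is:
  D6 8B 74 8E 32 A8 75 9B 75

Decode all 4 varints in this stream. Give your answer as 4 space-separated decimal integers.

Answer: 1902038 6414 15016 15003

Derivation:
  byte[0]=0xD6 cont=1 payload=0x56=86: acc |= 86<<0 -> acc=86 shift=7
  byte[1]=0x8B cont=1 payload=0x0B=11: acc |= 11<<7 -> acc=1494 shift=14
  byte[2]=0x74 cont=0 payload=0x74=116: acc |= 116<<14 -> acc=1902038 shift=21 [end]
Varint 1: bytes[0:3] = D6 8B 74 -> value 1902038 (3 byte(s))
  byte[3]=0x8E cont=1 payload=0x0E=14: acc |= 14<<0 -> acc=14 shift=7
  byte[4]=0x32 cont=0 payload=0x32=50: acc |= 50<<7 -> acc=6414 shift=14 [end]
Varint 2: bytes[3:5] = 8E 32 -> value 6414 (2 byte(s))
  byte[5]=0xA8 cont=1 payload=0x28=40: acc |= 40<<0 -> acc=40 shift=7
  byte[6]=0x75 cont=0 payload=0x75=117: acc |= 117<<7 -> acc=15016 shift=14 [end]
Varint 3: bytes[5:7] = A8 75 -> value 15016 (2 byte(s))
  byte[7]=0x9B cont=1 payload=0x1B=27: acc |= 27<<0 -> acc=27 shift=7
  byte[8]=0x75 cont=0 payload=0x75=117: acc |= 117<<7 -> acc=15003 shift=14 [end]
Varint 4: bytes[7:9] = 9B 75 -> value 15003 (2 byte(s))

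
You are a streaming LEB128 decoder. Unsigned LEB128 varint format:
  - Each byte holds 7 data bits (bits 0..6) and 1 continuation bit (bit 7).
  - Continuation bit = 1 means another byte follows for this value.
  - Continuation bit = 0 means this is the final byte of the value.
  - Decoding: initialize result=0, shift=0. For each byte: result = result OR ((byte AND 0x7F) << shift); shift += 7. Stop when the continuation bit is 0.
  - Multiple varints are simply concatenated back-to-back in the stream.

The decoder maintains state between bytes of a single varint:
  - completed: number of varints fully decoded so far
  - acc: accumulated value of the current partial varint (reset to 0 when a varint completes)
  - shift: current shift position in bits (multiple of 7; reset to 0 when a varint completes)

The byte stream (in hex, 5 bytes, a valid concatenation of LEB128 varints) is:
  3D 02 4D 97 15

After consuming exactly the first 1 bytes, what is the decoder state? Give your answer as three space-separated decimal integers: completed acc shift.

Answer: 1 0 0

Derivation:
byte[0]=0x3D cont=0 payload=0x3D: varint #1 complete (value=61); reset -> completed=1 acc=0 shift=0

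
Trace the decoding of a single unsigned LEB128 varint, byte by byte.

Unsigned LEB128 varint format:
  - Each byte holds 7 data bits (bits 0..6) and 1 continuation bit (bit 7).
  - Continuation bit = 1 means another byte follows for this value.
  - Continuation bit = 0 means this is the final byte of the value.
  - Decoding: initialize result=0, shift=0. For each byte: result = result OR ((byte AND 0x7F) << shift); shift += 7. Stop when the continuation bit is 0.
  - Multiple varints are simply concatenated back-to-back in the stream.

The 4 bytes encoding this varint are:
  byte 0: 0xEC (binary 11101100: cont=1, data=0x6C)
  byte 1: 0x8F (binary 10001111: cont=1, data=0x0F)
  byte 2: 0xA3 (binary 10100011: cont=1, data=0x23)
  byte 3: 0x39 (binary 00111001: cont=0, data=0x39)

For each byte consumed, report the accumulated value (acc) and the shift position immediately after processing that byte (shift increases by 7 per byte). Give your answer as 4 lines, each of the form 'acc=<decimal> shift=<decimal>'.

Answer: acc=108 shift=7
acc=2028 shift=14
acc=575468 shift=21
acc=120113132 shift=28

Derivation:
byte 0=0xEC: payload=0x6C=108, contrib = 108<<0 = 108; acc -> 108, shift -> 7
byte 1=0x8F: payload=0x0F=15, contrib = 15<<7 = 1920; acc -> 2028, shift -> 14
byte 2=0xA3: payload=0x23=35, contrib = 35<<14 = 573440; acc -> 575468, shift -> 21
byte 3=0x39: payload=0x39=57, contrib = 57<<21 = 119537664; acc -> 120113132, shift -> 28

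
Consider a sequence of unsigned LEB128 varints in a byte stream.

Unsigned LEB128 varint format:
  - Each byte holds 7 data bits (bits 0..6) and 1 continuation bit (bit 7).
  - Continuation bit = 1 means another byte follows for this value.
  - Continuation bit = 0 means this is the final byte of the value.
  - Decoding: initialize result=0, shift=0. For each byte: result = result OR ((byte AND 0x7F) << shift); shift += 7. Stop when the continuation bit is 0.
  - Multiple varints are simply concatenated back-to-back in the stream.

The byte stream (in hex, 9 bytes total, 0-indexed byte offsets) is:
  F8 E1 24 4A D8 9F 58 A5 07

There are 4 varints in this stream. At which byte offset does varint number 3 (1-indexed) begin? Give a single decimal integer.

  byte[0]=0xF8 cont=1 payload=0x78=120: acc |= 120<<0 -> acc=120 shift=7
  byte[1]=0xE1 cont=1 payload=0x61=97: acc |= 97<<7 -> acc=12536 shift=14
  byte[2]=0x24 cont=0 payload=0x24=36: acc |= 36<<14 -> acc=602360 shift=21 [end]
Varint 1: bytes[0:3] = F8 E1 24 -> value 602360 (3 byte(s))
  byte[3]=0x4A cont=0 payload=0x4A=74: acc |= 74<<0 -> acc=74 shift=7 [end]
Varint 2: bytes[3:4] = 4A -> value 74 (1 byte(s))
  byte[4]=0xD8 cont=1 payload=0x58=88: acc |= 88<<0 -> acc=88 shift=7
  byte[5]=0x9F cont=1 payload=0x1F=31: acc |= 31<<7 -> acc=4056 shift=14
  byte[6]=0x58 cont=0 payload=0x58=88: acc |= 88<<14 -> acc=1445848 shift=21 [end]
Varint 3: bytes[4:7] = D8 9F 58 -> value 1445848 (3 byte(s))
  byte[7]=0xA5 cont=1 payload=0x25=37: acc |= 37<<0 -> acc=37 shift=7
  byte[8]=0x07 cont=0 payload=0x07=7: acc |= 7<<7 -> acc=933 shift=14 [end]
Varint 4: bytes[7:9] = A5 07 -> value 933 (2 byte(s))

Answer: 4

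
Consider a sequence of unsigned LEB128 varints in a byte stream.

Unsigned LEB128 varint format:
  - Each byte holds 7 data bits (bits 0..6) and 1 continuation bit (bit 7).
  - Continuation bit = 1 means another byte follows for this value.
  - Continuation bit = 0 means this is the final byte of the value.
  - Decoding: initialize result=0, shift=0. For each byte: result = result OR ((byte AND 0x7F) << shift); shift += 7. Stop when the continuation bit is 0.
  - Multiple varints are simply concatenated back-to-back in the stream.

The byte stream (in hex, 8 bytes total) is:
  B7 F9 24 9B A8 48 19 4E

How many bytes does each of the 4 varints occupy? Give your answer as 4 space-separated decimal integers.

  byte[0]=0xB7 cont=1 payload=0x37=55: acc |= 55<<0 -> acc=55 shift=7
  byte[1]=0xF9 cont=1 payload=0x79=121: acc |= 121<<7 -> acc=15543 shift=14
  byte[2]=0x24 cont=0 payload=0x24=36: acc |= 36<<14 -> acc=605367 shift=21 [end]
Varint 1: bytes[0:3] = B7 F9 24 -> value 605367 (3 byte(s))
  byte[3]=0x9B cont=1 payload=0x1B=27: acc |= 27<<0 -> acc=27 shift=7
  byte[4]=0xA8 cont=1 payload=0x28=40: acc |= 40<<7 -> acc=5147 shift=14
  byte[5]=0x48 cont=0 payload=0x48=72: acc |= 72<<14 -> acc=1184795 shift=21 [end]
Varint 2: bytes[3:6] = 9B A8 48 -> value 1184795 (3 byte(s))
  byte[6]=0x19 cont=0 payload=0x19=25: acc |= 25<<0 -> acc=25 shift=7 [end]
Varint 3: bytes[6:7] = 19 -> value 25 (1 byte(s))
  byte[7]=0x4E cont=0 payload=0x4E=78: acc |= 78<<0 -> acc=78 shift=7 [end]
Varint 4: bytes[7:8] = 4E -> value 78 (1 byte(s))

Answer: 3 3 1 1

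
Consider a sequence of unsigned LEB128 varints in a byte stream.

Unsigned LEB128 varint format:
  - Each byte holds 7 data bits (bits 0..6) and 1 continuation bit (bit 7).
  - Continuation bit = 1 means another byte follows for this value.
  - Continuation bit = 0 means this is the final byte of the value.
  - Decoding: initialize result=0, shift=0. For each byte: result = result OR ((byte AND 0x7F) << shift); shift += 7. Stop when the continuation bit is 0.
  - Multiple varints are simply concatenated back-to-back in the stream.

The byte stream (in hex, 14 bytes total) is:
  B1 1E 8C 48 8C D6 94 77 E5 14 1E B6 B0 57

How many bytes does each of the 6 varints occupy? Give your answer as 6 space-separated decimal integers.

Answer: 2 2 4 2 1 3

Derivation:
  byte[0]=0xB1 cont=1 payload=0x31=49: acc |= 49<<0 -> acc=49 shift=7
  byte[1]=0x1E cont=0 payload=0x1E=30: acc |= 30<<7 -> acc=3889 shift=14 [end]
Varint 1: bytes[0:2] = B1 1E -> value 3889 (2 byte(s))
  byte[2]=0x8C cont=1 payload=0x0C=12: acc |= 12<<0 -> acc=12 shift=7
  byte[3]=0x48 cont=0 payload=0x48=72: acc |= 72<<7 -> acc=9228 shift=14 [end]
Varint 2: bytes[2:4] = 8C 48 -> value 9228 (2 byte(s))
  byte[4]=0x8C cont=1 payload=0x0C=12: acc |= 12<<0 -> acc=12 shift=7
  byte[5]=0xD6 cont=1 payload=0x56=86: acc |= 86<<7 -> acc=11020 shift=14
  byte[6]=0x94 cont=1 payload=0x14=20: acc |= 20<<14 -> acc=338700 shift=21
  byte[7]=0x77 cont=0 payload=0x77=119: acc |= 119<<21 -> acc=249899788 shift=28 [end]
Varint 3: bytes[4:8] = 8C D6 94 77 -> value 249899788 (4 byte(s))
  byte[8]=0xE5 cont=1 payload=0x65=101: acc |= 101<<0 -> acc=101 shift=7
  byte[9]=0x14 cont=0 payload=0x14=20: acc |= 20<<7 -> acc=2661 shift=14 [end]
Varint 4: bytes[8:10] = E5 14 -> value 2661 (2 byte(s))
  byte[10]=0x1E cont=0 payload=0x1E=30: acc |= 30<<0 -> acc=30 shift=7 [end]
Varint 5: bytes[10:11] = 1E -> value 30 (1 byte(s))
  byte[11]=0xB6 cont=1 payload=0x36=54: acc |= 54<<0 -> acc=54 shift=7
  byte[12]=0xB0 cont=1 payload=0x30=48: acc |= 48<<7 -> acc=6198 shift=14
  byte[13]=0x57 cont=0 payload=0x57=87: acc |= 87<<14 -> acc=1431606 shift=21 [end]
Varint 6: bytes[11:14] = B6 B0 57 -> value 1431606 (3 byte(s))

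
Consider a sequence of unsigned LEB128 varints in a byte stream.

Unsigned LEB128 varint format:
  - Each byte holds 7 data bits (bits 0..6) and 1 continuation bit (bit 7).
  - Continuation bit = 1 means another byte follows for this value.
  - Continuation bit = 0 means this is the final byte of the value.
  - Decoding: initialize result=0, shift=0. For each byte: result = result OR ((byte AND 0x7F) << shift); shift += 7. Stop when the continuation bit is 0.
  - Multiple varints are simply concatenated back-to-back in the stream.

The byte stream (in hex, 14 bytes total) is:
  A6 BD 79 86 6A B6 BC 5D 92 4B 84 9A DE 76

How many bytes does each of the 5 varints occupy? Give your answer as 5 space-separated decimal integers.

  byte[0]=0xA6 cont=1 payload=0x26=38: acc |= 38<<0 -> acc=38 shift=7
  byte[1]=0xBD cont=1 payload=0x3D=61: acc |= 61<<7 -> acc=7846 shift=14
  byte[2]=0x79 cont=0 payload=0x79=121: acc |= 121<<14 -> acc=1990310 shift=21 [end]
Varint 1: bytes[0:3] = A6 BD 79 -> value 1990310 (3 byte(s))
  byte[3]=0x86 cont=1 payload=0x06=6: acc |= 6<<0 -> acc=6 shift=7
  byte[4]=0x6A cont=0 payload=0x6A=106: acc |= 106<<7 -> acc=13574 shift=14 [end]
Varint 2: bytes[3:5] = 86 6A -> value 13574 (2 byte(s))
  byte[5]=0xB6 cont=1 payload=0x36=54: acc |= 54<<0 -> acc=54 shift=7
  byte[6]=0xBC cont=1 payload=0x3C=60: acc |= 60<<7 -> acc=7734 shift=14
  byte[7]=0x5D cont=0 payload=0x5D=93: acc |= 93<<14 -> acc=1531446 shift=21 [end]
Varint 3: bytes[5:8] = B6 BC 5D -> value 1531446 (3 byte(s))
  byte[8]=0x92 cont=1 payload=0x12=18: acc |= 18<<0 -> acc=18 shift=7
  byte[9]=0x4B cont=0 payload=0x4B=75: acc |= 75<<7 -> acc=9618 shift=14 [end]
Varint 4: bytes[8:10] = 92 4B -> value 9618 (2 byte(s))
  byte[10]=0x84 cont=1 payload=0x04=4: acc |= 4<<0 -> acc=4 shift=7
  byte[11]=0x9A cont=1 payload=0x1A=26: acc |= 26<<7 -> acc=3332 shift=14
  byte[12]=0xDE cont=1 payload=0x5E=94: acc |= 94<<14 -> acc=1543428 shift=21
  byte[13]=0x76 cont=0 payload=0x76=118: acc |= 118<<21 -> acc=249007364 shift=28 [end]
Varint 5: bytes[10:14] = 84 9A DE 76 -> value 249007364 (4 byte(s))

Answer: 3 2 3 2 4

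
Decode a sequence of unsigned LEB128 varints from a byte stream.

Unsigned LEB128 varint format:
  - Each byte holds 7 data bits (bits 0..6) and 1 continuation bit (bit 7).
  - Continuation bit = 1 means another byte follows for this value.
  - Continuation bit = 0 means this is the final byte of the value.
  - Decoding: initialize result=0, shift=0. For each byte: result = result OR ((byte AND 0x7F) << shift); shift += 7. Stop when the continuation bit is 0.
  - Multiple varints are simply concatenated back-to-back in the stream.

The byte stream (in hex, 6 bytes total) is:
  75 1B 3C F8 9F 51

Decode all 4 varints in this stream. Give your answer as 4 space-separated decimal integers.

Answer: 117 27 60 1331192

Derivation:
  byte[0]=0x75 cont=0 payload=0x75=117: acc |= 117<<0 -> acc=117 shift=7 [end]
Varint 1: bytes[0:1] = 75 -> value 117 (1 byte(s))
  byte[1]=0x1B cont=0 payload=0x1B=27: acc |= 27<<0 -> acc=27 shift=7 [end]
Varint 2: bytes[1:2] = 1B -> value 27 (1 byte(s))
  byte[2]=0x3C cont=0 payload=0x3C=60: acc |= 60<<0 -> acc=60 shift=7 [end]
Varint 3: bytes[2:3] = 3C -> value 60 (1 byte(s))
  byte[3]=0xF8 cont=1 payload=0x78=120: acc |= 120<<0 -> acc=120 shift=7
  byte[4]=0x9F cont=1 payload=0x1F=31: acc |= 31<<7 -> acc=4088 shift=14
  byte[5]=0x51 cont=0 payload=0x51=81: acc |= 81<<14 -> acc=1331192 shift=21 [end]
Varint 4: bytes[3:6] = F8 9F 51 -> value 1331192 (3 byte(s))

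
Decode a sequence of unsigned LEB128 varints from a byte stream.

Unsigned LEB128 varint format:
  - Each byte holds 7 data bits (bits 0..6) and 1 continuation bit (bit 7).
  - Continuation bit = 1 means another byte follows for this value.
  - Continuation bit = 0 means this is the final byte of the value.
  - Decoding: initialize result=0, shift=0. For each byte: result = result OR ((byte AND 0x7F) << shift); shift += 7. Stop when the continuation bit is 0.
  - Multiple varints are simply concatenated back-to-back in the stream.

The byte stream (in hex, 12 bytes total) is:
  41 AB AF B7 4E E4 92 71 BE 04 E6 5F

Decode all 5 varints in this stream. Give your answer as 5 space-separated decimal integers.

  byte[0]=0x41 cont=0 payload=0x41=65: acc |= 65<<0 -> acc=65 shift=7 [end]
Varint 1: bytes[0:1] = 41 -> value 65 (1 byte(s))
  byte[1]=0xAB cont=1 payload=0x2B=43: acc |= 43<<0 -> acc=43 shift=7
  byte[2]=0xAF cont=1 payload=0x2F=47: acc |= 47<<7 -> acc=6059 shift=14
  byte[3]=0xB7 cont=1 payload=0x37=55: acc |= 55<<14 -> acc=907179 shift=21
  byte[4]=0x4E cont=0 payload=0x4E=78: acc |= 78<<21 -> acc=164485035 shift=28 [end]
Varint 2: bytes[1:5] = AB AF B7 4E -> value 164485035 (4 byte(s))
  byte[5]=0xE4 cont=1 payload=0x64=100: acc |= 100<<0 -> acc=100 shift=7
  byte[6]=0x92 cont=1 payload=0x12=18: acc |= 18<<7 -> acc=2404 shift=14
  byte[7]=0x71 cont=0 payload=0x71=113: acc |= 113<<14 -> acc=1853796 shift=21 [end]
Varint 3: bytes[5:8] = E4 92 71 -> value 1853796 (3 byte(s))
  byte[8]=0xBE cont=1 payload=0x3E=62: acc |= 62<<0 -> acc=62 shift=7
  byte[9]=0x04 cont=0 payload=0x04=4: acc |= 4<<7 -> acc=574 shift=14 [end]
Varint 4: bytes[8:10] = BE 04 -> value 574 (2 byte(s))
  byte[10]=0xE6 cont=1 payload=0x66=102: acc |= 102<<0 -> acc=102 shift=7
  byte[11]=0x5F cont=0 payload=0x5F=95: acc |= 95<<7 -> acc=12262 shift=14 [end]
Varint 5: bytes[10:12] = E6 5F -> value 12262 (2 byte(s))

Answer: 65 164485035 1853796 574 12262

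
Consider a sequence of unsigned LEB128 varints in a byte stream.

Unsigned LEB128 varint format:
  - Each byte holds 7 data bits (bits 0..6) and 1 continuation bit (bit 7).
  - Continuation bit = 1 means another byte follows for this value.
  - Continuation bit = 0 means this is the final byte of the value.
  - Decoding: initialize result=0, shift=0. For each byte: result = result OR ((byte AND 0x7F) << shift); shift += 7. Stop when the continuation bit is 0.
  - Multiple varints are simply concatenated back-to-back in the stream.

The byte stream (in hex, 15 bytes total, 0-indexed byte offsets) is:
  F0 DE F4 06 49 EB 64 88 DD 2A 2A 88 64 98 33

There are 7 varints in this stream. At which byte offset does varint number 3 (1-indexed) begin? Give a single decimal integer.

Answer: 5

Derivation:
  byte[0]=0xF0 cont=1 payload=0x70=112: acc |= 112<<0 -> acc=112 shift=7
  byte[1]=0xDE cont=1 payload=0x5E=94: acc |= 94<<7 -> acc=12144 shift=14
  byte[2]=0xF4 cont=1 payload=0x74=116: acc |= 116<<14 -> acc=1912688 shift=21
  byte[3]=0x06 cont=0 payload=0x06=6: acc |= 6<<21 -> acc=14495600 shift=28 [end]
Varint 1: bytes[0:4] = F0 DE F4 06 -> value 14495600 (4 byte(s))
  byte[4]=0x49 cont=0 payload=0x49=73: acc |= 73<<0 -> acc=73 shift=7 [end]
Varint 2: bytes[4:5] = 49 -> value 73 (1 byte(s))
  byte[5]=0xEB cont=1 payload=0x6B=107: acc |= 107<<0 -> acc=107 shift=7
  byte[6]=0x64 cont=0 payload=0x64=100: acc |= 100<<7 -> acc=12907 shift=14 [end]
Varint 3: bytes[5:7] = EB 64 -> value 12907 (2 byte(s))
  byte[7]=0x88 cont=1 payload=0x08=8: acc |= 8<<0 -> acc=8 shift=7
  byte[8]=0xDD cont=1 payload=0x5D=93: acc |= 93<<7 -> acc=11912 shift=14
  byte[9]=0x2A cont=0 payload=0x2A=42: acc |= 42<<14 -> acc=700040 shift=21 [end]
Varint 4: bytes[7:10] = 88 DD 2A -> value 700040 (3 byte(s))
  byte[10]=0x2A cont=0 payload=0x2A=42: acc |= 42<<0 -> acc=42 shift=7 [end]
Varint 5: bytes[10:11] = 2A -> value 42 (1 byte(s))
  byte[11]=0x88 cont=1 payload=0x08=8: acc |= 8<<0 -> acc=8 shift=7
  byte[12]=0x64 cont=0 payload=0x64=100: acc |= 100<<7 -> acc=12808 shift=14 [end]
Varint 6: bytes[11:13] = 88 64 -> value 12808 (2 byte(s))
  byte[13]=0x98 cont=1 payload=0x18=24: acc |= 24<<0 -> acc=24 shift=7
  byte[14]=0x33 cont=0 payload=0x33=51: acc |= 51<<7 -> acc=6552 shift=14 [end]
Varint 7: bytes[13:15] = 98 33 -> value 6552 (2 byte(s))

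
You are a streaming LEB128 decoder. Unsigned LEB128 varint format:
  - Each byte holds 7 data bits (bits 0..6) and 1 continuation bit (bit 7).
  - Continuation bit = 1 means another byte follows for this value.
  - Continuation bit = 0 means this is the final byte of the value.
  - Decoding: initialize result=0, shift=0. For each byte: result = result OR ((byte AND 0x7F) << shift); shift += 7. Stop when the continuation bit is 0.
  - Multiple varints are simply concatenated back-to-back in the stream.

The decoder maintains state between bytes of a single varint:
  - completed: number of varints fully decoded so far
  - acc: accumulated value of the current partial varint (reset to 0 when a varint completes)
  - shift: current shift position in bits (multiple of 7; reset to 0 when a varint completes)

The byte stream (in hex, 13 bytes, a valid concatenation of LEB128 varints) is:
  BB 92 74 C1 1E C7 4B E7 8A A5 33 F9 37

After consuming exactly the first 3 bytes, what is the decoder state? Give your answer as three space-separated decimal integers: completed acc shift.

byte[0]=0xBB cont=1 payload=0x3B: acc |= 59<<0 -> completed=0 acc=59 shift=7
byte[1]=0x92 cont=1 payload=0x12: acc |= 18<<7 -> completed=0 acc=2363 shift=14
byte[2]=0x74 cont=0 payload=0x74: varint #1 complete (value=1902907); reset -> completed=1 acc=0 shift=0

Answer: 1 0 0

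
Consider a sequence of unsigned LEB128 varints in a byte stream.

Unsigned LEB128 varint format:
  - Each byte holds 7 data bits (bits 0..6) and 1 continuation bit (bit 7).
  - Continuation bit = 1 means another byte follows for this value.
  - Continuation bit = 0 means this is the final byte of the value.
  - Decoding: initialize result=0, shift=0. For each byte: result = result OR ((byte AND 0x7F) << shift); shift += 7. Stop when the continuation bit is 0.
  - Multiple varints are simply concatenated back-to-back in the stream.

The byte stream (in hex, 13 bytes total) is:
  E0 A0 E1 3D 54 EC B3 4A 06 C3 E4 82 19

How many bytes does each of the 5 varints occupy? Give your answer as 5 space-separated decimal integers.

  byte[0]=0xE0 cont=1 payload=0x60=96: acc |= 96<<0 -> acc=96 shift=7
  byte[1]=0xA0 cont=1 payload=0x20=32: acc |= 32<<7 -> acc=4192 shift=14
  byte[2]=0xE1 cont=1 payload=0x61=97: acc |= 97<<14 -> acc=1593440 shift=21
  byte[3]=0x3D cont=0 payload=0x3D=61: acc |= 61<<21 -> acc=129519712 shift=28 [end]
Varint 1: bytes[0:4] = E0 A0 E1 3D -> value 129519712 (4 byte(s))
  byte[4]=0x54 cont=0 payload=0x54=84: acc |= 84<<0 -> acc=84 shift=7 [end]
Varint 2: bytes[4:5] = 54 -> value 84 (1 byte(s))
  byte[5]=0xEC cont=1 payload=0x6C=108: acc |= 108<<0 -> acc=108 shift=7
  byte[6]=0xB3 cont=1 payload=0x33=51: acc |= 51<<7 -> acc=6636 shift=14
  byte[7]=0x4A cont=0 payload=0x4A=74: acc |= 74<<14 -> acc=1219052 shift=21 [end]
Varint 3: bytes[5:8] = EC B3 4A -> value 1219052 (3 byte(s))
  byte[8]=0x06 cont=0 payload=0x06=6: acc |= 6<<0 -> acc=6 shift=7 [end]
Varint 4: bytes[8:9] = 06 -> value 6 (1 byte(s))
  byte[9]=0xC3 cont=1 payload=0x43=67: acc |= 67<<0 -> acc=67 shift=7
  byte[10]=0xE4 cont=1 payload=0x64=100: acc |= 100<<7 -> acc=12867 shift=14
  byte[11]=0x82 cont=1 payload=0x02=2: acc |= 2<<14 -> acc=45635 shift=21
  byte[12]=0x19 cont=0 payload=0x19=25: acc |= 25<<21 -> acc=52474435 shift=28 [end]
Varint 5: bytes[9:13] = C3 E4 82 19 -> value 52474435 (4 byte(s))

Answer: 4 1 3 1 4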